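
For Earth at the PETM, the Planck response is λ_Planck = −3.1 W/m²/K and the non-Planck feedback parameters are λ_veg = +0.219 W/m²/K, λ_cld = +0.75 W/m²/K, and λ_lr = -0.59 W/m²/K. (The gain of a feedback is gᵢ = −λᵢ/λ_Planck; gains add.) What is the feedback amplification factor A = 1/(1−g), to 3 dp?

1.139

Convert to gains: g_veg = 0.219/3.1 = 0.07065; g_cld = 0.75/3.1 = 0.2419; g_lr = -0.59/3.1 = -0.1903.
Total gain g = 0.12225.
A = 1/(1 − 0.12225) = 1.139.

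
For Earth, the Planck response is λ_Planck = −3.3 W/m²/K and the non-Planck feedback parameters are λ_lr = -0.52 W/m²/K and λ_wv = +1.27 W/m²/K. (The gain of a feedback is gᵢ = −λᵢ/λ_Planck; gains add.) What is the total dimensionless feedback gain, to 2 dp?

Convert to gains: g_lr = -0.52/3.3 = -0.1576; g_wv = 1.27/3.3 = 0.3848.
Total gain g = 0.2272.

0.23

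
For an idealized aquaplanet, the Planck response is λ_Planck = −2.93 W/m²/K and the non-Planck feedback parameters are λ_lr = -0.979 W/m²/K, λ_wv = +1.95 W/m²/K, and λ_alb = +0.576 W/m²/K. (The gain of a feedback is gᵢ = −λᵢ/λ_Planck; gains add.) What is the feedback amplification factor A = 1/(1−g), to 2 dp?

2.12

Convert to gains: g_lr = -0.979/2.93 = -0.3341; g_wv = 1.95/2.93 = 0.6655; g_alb = 0.576/2.93 = 0.1966.
Total gain g = 0.528.
A = 1/(1 − 0.528) = 2.12.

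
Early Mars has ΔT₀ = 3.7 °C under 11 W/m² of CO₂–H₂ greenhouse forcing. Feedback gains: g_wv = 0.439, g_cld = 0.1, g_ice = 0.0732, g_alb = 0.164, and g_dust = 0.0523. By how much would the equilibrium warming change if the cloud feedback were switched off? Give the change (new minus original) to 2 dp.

-7.95 °C

Original: g = 0.8285, ΔT = 3.7/(1−0.8285) = 21.5743 °C.
Without cloud: g' = 0.7285, ΔT' = 3.7/(1−0.7285) = 13.6280 °C.
Change = 13.6280 − 21.5743 = -7.95 °C.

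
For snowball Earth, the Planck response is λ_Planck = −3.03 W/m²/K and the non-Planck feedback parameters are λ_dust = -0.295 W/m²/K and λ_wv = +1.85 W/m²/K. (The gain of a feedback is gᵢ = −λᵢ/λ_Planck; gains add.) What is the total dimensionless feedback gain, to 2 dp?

Convert to gains: g_dust = -0.295/3.03 = -0.09736; g_wv = 1.85/3.03 = 0.6106.
Total gain g = 0.51324.

0.51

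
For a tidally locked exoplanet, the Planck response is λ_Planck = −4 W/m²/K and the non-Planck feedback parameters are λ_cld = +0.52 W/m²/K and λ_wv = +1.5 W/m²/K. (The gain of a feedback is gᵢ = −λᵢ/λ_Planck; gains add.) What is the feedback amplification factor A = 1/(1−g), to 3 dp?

Convert to gains: g_cld = 0.52/4 = 0.13; g_wv = 1.5/4 = 0.375.
Total gain g = 0.505.
A = 1/(1 − 0.505) = 2.020.

2.020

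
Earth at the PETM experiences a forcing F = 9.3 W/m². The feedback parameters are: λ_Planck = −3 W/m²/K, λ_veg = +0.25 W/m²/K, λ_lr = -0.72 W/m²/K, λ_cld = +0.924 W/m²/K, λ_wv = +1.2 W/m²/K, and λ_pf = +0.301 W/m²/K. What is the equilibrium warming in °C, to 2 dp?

8.90 °C

Net feedback parameter λ = (−3) + (+0.25) + (-0.72) + (+0.924) + (+1.2) + (+0.301) = -1.045 W/m²/K.
ΔT = −F/λ = −9.3/(-1.045) = 8.90 °C.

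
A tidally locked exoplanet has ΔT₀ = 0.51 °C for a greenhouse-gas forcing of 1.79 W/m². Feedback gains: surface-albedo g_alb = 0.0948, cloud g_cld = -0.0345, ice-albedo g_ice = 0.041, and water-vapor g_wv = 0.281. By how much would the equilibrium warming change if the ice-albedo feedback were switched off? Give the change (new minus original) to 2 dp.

Original: g = 0.3823, ΔT = 0.51/(1−0.3823) = 0.8256 °C.
Without ice-albedo: g' = 0.3413, ΔT' = 0.51/(1−0.3413) = 0.7743 °C.
Change = 0.7743 − 0.8256 = -0.05 °C.

-0.05 °C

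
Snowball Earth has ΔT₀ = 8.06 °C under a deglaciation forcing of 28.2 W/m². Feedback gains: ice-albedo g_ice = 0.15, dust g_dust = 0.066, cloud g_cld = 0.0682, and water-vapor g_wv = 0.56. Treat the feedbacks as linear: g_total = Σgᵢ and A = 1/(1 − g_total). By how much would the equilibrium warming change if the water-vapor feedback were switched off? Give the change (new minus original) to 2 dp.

-40.47 °C

Original: g = 0.8442, ΔT = 8.06/(1−0.8442) = 51.7330 °C.
Without water-vapor: g' = 0.2842, ΔT' = 8.06/(1−0.2842) = 11.2601 °C.
Change = 11.2601 − 51.7330 = -40.47 °C.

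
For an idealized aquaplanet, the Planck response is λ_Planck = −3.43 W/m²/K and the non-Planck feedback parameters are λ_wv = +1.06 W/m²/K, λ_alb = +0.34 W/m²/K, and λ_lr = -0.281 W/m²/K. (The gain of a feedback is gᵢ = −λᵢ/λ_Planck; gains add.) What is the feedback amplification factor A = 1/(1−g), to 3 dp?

1.484

Convert to gains: g_wv = 1.06/3.43 = 0.309; g_alb = 0.34/3.43 = 0.09913; g_lr = -0.281/3.43 = -0.08192.
Total gain g = 0.32621.
A = 1/(1 − 0.32621) = 1.484.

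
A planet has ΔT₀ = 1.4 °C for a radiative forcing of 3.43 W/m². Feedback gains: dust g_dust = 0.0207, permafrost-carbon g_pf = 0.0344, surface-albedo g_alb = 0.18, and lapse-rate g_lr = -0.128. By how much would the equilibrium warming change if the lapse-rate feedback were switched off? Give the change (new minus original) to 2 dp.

0.26 °C

Original: g = 0.1071, ΔT = 1.4/(1−0.1071) = 1.5679 °C.
Without lapse-rate: g' = 0.2351, ΔT' = 1.4/(1−0.2351) = 1.8303 °C.
Change = 1.8303 − 1.5679 = 0.26 °C.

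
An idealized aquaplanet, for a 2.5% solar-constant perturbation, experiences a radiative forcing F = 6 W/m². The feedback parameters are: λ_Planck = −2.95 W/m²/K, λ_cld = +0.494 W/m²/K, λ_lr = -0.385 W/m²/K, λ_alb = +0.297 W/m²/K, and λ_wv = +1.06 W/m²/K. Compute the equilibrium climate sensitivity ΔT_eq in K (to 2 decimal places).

4.04 K

Net feedback parameter λ = (−2.95) + (+0.494) + (-0.385) + (+0.297) + (+1.06) = -1.484 W/m²/K.
ΔT = −F/λ = −6/(-1.484) = 4.04 K.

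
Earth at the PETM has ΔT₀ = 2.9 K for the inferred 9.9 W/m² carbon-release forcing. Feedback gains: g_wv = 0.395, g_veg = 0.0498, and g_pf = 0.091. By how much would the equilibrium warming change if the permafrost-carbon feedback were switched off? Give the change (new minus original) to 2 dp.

Original: g = 0.5358, ΔT = 2.9/(1−0.5358) = 6.2473 K.
Without permafrost-carbon: g' = 0.4448, ΔT' = 2.9/(1−0.4448) = 5.2233 K.
Change = 5.2233 − 6.2473 = -1.02 K.

-1.02 K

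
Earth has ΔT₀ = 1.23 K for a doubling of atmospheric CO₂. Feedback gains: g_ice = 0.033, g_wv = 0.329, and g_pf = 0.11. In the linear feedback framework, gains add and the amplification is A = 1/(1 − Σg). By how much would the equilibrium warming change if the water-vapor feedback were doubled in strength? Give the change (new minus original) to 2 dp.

Original: g = 0.472, ΔT = 1.23/(1−0.472) = 2.3295 K.
With doubled water-vapor: g' = 0.801, ΔT' = 1.23/(1−0.801) = 6.1809 K.
Change = 6.1809 − 2.3295 = 3.85 K.

3.85 K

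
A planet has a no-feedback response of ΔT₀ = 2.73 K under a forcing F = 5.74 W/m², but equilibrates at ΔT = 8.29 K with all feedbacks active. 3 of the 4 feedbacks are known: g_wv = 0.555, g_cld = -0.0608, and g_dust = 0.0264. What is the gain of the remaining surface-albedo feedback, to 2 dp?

0.15

Amplification A = ΔT/ΔT₀ = 8.29/2.73 = 3.037.
Total gain g = 1 − 1/A = 1 − 1/3.037 = 0.6707.
Known gains sum to 0.555 − 0.0608 + 0.0264 = 0.5206.
g_alb = 0.6707 − 0.5206 = 0.15.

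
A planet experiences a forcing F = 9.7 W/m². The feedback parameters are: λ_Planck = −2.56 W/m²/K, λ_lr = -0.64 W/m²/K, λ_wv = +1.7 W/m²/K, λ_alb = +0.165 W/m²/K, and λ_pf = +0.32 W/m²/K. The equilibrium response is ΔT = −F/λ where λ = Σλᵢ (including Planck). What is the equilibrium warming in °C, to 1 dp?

9.6 °C

Net feedback parameter λ = (−2.56) + (-0.64) + (+1.7) + (+0.165) + (+0.32) = -1.015 W/m²/K.
ΔT = −F/λ = −9.7/(-1.015) = 9.6 °C.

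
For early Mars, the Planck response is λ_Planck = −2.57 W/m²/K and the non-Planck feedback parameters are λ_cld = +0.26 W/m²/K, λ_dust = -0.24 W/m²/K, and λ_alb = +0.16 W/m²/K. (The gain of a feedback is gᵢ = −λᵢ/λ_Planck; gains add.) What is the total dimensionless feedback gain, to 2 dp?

0.07

Convert to gains: g_cld = 0.26/2.57 = 0.1012; g_dust = -0.24/2.57 = -0.09339; g_alb = 0.16/2.57 = 0.06226.
Total gain g = 0.07007.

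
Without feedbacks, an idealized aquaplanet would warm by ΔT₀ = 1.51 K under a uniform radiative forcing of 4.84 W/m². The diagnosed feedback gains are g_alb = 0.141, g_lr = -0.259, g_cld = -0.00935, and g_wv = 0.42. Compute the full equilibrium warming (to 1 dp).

2.1 K

Total gain g = 0.141 − 0.259 − 0.00935 + 0.42 = 0.29265.
Amplification A = 1/(1 − 0.29265) = 1.414.
ΔT = 1.51 × 1.414 = 2.1 K.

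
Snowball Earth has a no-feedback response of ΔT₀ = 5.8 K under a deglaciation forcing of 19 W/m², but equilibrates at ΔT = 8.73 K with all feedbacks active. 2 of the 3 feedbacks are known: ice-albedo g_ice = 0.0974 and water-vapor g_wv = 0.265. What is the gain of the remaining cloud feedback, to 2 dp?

-0.03

Amplification A = ΔT/ΔT₀ = 8.73/5.8 = 1.505.
Total gain g = 1 − 1/A = 1 − 1/1.505 = 0.3355.
Known gains sum to 0.0974 + 0.265 = 0.3624.
g_cld = 0.3355 − 0.3624 = -0.03.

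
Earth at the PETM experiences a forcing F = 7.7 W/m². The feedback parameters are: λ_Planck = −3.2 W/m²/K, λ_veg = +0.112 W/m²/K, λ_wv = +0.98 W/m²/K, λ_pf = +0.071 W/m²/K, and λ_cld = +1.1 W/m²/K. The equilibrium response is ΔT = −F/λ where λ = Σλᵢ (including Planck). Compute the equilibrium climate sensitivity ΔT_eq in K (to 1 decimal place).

8.2 K

Net feedback parameter λ = (−3.2) + (+0.112) + (+0.98) + (+0.071) + (+1.1) = -0.937 W/m²/K.
ΔT = −F/λ = −7.7/(-0.937) = 8.2 K.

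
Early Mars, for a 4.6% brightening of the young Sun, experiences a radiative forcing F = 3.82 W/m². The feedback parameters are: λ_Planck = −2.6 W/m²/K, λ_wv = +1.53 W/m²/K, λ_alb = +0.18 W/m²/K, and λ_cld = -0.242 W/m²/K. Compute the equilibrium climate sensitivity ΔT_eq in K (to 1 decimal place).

Net feedback parameter λ = (−2.6) + (+1.53) + (+0.18) + (-0.242) = -1.132 W/m²/K.
ΔT = −F/λ = −3.82/(-1.132) = 3.4 K.

3.4 K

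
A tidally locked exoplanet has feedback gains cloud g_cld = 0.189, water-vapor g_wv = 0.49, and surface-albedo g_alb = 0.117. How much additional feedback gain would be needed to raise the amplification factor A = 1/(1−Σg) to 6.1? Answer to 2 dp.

Current total gain = 0.796.
Target gain for A = 6.1: g* = 1 − 1/6.1 = 0.8361.
Additional gain needed = 0.8361 − 0.796 = 0.04.

0.04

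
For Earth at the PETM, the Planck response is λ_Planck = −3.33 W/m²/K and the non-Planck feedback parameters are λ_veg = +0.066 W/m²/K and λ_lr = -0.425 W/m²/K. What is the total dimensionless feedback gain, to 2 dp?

Convert to gains: g_veg = 0.066/3.33 = 0.01982; g_lr = -0.425/3.33 = -0.1276.
Total gain g = -0.10778.

-0.11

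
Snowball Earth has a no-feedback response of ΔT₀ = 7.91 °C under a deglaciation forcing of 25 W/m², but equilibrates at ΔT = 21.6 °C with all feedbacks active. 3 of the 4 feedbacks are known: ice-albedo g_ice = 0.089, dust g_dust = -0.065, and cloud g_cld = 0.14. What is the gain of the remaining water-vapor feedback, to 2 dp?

Amplification A = ΔT/ΔT₀ = 21.6/7.91 = 2.731.
Total gain g = 1 − 1/A = 1 − 1/2.731 = 0.6338.
Known gains sum to 0.089 − 0.065 + 0.14 = 0.164.
g_wv = 0.6338 − 0.164 = 0.47.

0.47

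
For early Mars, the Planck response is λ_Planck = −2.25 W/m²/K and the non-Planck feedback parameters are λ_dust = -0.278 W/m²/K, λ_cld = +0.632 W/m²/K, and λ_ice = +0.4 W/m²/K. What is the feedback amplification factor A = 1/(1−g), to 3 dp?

Convert to gains: g_dust = -0.278/2.25 = -0.1236; g_cld = 0.632/2.25 = 0.2809; g_ice = 0.4/2.25 = 0.1778.
Total gain g = 0.3351.
A = 1/(1 − 0.3351) = 1.504.

1.504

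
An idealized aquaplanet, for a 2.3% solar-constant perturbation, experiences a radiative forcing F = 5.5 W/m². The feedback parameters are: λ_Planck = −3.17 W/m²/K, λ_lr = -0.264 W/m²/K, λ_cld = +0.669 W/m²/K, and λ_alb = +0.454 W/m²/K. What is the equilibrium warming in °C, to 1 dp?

2.4 °C

Net feedback parameter λ = (−3.17) + (-0.264) + (+0.669) + (+0.454) = -2.311 W/m²/K.
ΔT = −F/λ = −5.5/(-2.311) = 2.4 °C.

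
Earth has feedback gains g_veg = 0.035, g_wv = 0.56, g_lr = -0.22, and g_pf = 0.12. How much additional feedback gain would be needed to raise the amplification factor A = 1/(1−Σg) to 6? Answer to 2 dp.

0.34

Current total gain = 0.495.
Target gain for A = 6: g* = 1 − 1/6 = 0.8333.
Additional gain needed = 0.8333 − 0.495 = 0.34.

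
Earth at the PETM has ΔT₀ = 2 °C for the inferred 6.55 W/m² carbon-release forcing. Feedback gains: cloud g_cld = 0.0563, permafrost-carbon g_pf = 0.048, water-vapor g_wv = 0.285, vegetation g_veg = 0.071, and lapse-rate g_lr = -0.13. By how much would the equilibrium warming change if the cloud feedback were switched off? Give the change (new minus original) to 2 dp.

Original: g = 0.3303, ΔT = 2/(1−0.3303) = 2.9864 °C.
Without cloud: g' = 0.274, ΔT' = 2/(1−0.274) = 2.7548 °C.
Change = 2.7548 − 2.9864 = -0.23 °C.

-0.23 °C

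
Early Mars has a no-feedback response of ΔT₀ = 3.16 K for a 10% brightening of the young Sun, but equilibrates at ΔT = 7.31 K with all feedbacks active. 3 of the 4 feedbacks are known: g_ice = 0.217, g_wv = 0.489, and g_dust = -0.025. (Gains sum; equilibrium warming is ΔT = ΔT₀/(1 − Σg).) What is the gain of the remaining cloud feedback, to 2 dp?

Amplification A = ΔT/ΔT₀ = 7.31/3.16 = 2.313.
Total gain g = 1 − 1/A = 1 − 1/2.313 = 0.5677.
Known gains sum to 0.217 + 0.489 − 0.025 = 0.681.
g_cld = 0.5677 − 0.681 = -0.11.

-0.11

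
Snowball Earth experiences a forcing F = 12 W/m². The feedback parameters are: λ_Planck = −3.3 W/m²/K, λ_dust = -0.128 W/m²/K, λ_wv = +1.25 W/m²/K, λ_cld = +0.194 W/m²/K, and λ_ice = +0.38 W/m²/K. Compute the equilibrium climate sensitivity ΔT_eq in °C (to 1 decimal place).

7.5 °C

Net feedback parameter λ = (−3.3) + (-0.128) + (+1.25) + (+0.194) + (+0.38) = -1.604 W/m²/K.
ΔT = −F/λ = −12/(-1.604) = 7.5 °C.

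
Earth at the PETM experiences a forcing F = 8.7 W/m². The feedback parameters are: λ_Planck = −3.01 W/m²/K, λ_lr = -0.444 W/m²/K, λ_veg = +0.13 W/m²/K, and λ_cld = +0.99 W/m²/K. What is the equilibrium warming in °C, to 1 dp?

Net feedback parameter λ = (−3.01) + (-0.444) + (+0.13) + (+0.99) = -2.334 W/m²/K.
ΔT = −F/λ = −8.7/(-2.334) = 3.7 °C.

3.7 °C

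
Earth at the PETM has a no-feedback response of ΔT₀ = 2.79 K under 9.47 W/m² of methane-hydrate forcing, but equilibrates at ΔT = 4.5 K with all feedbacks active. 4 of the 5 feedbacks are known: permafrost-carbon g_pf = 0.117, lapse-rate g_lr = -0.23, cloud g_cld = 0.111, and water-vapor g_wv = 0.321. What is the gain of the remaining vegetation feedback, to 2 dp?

0.06

Amplification A = ΔT/ΔT₀ = 4.5/2.79 = 1.613.
Total gain g = 1 − 1/A = 1 − 1/1.613 = 0.38.
Known gains sum to 0.117 − 0.23 + 0.111 + 0.321 = 0.319.
g_veg = 0.38 − 0.319 = 0.06.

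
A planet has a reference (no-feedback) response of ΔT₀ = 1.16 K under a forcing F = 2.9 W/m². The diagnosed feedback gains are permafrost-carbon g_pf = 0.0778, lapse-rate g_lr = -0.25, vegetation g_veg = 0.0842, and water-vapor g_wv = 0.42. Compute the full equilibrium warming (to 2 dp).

1.74 K

Total gain g = 0.0778 − 0.25 + 0.0842 + 0.42 = 0.332.
Amplification A = 1/(1 − 0.332) = 1.497.
ΔT = 1.16 × 1.497 = 1.74 K.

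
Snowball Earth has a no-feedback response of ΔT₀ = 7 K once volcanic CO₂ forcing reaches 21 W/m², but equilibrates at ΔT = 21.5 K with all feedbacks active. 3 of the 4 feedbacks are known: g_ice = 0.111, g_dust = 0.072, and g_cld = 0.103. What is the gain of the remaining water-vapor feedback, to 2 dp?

Amplification A = ΔT/ΔT₀ = 21.5/7 = 3.071.
Total gain g = 1 − 1/A = 1 − 1/3.071 = 0.6744.
Known gains sum to 0.111 + 0.072 + 0.103 = 0.286.
g_wv = 0.6744 − 0.286 = 0.39.

0.39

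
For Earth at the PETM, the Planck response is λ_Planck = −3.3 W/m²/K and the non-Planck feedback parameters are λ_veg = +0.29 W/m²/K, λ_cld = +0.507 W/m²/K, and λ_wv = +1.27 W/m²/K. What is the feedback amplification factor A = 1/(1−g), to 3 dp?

Convert to gains: g_veg = 0.29/3.3 = 0.08788; g_cld = 0.507/3.3 = 0.1536; g_wv = 1.27/3.3 = 0.3848.
Total gain g = 0.62628.
A = 1/(1 − 0.62628) = 2.676.

2.676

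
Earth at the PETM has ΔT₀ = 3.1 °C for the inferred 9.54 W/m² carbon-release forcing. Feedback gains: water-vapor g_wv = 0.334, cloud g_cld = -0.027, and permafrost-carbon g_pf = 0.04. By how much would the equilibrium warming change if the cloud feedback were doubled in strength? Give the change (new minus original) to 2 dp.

Original: g = 0.347, ΔT = 3.1/(1−0.347) = 4.7473 °C.
With doubled cloud: g' = 0.32, ΔT' = 3.1/(1−0.32) = 4.5588 °C.
Change = 4.5588 − 4.7473 = -0.19 °C.

-0.19 °C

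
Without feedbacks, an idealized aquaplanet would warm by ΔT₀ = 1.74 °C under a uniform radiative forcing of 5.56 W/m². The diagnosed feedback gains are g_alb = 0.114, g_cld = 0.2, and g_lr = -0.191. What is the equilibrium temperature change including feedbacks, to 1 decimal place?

2.0 °C

Total gain g = 0.114 + 0.2 − 0.191 = 0.123.
Amplification A = 1/(1 − 0.123) = 1.14.
ΔT = 1.74 × 1.14 = 2.0 °C.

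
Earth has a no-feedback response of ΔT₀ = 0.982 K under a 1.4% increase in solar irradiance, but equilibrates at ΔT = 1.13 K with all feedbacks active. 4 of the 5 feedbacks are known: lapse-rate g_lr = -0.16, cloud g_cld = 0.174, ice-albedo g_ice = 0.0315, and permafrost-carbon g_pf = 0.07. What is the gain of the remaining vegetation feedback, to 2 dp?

0.02

Amplification A = ΔT/ΔT₀ = 1.13/0.982 = 1.151.
Total gain g = 1 − 1/A = 1 − 1/1.151 = 0.1312.
Known gains sum to -0.16 + 0.174 + 0.0315 + 0.07 = 0.1155.
g_veg = 0.1312 − 0.1155 = 0.02.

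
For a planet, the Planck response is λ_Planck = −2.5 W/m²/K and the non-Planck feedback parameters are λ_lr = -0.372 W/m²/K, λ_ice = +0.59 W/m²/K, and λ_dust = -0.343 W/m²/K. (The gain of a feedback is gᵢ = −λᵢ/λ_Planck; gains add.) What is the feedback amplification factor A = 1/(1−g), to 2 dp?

0.95

Convert to gains: g_lr = -0.372/2.5 = -0.1488; g_ice = 0.59/2.5 = 0.236; g_dust = -0.343/2.5 = -0.1372.
Total gain g = -0.05.
A = 1/(1 + 0.05) = 0.95.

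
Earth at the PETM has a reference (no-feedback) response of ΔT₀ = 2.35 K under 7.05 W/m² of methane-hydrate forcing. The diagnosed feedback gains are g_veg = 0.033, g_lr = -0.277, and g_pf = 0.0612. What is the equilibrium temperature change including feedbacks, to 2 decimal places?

Total gain g = 0.033 − 0.277 + 0.0612 = -0.1828.
Amplification A = 1/(1 + 0.1828) = 0.8455.
ΔT = 2.35 × 0.8455 = 1.99 K.

1.99 K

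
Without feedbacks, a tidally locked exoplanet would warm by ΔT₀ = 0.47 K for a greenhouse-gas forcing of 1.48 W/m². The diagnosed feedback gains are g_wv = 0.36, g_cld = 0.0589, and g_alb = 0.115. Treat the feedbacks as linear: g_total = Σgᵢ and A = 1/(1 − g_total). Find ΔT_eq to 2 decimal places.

1.01 K

Total gain g = 0.36 + 0.0589 + 0.115 = 0.5339.
Amplification A = 1/(1 − 0.5339) = 2.145.
ΔT = 0.47 × 2.145 = 1.01 K.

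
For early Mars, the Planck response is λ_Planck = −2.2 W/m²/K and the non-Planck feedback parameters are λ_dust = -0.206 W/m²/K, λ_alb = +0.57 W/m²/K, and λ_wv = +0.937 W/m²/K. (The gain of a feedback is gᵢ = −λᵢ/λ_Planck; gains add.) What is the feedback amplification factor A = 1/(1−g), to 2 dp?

Convert to gains: g_dust = -0.206/2.2 = -0.09364; g_alb = 0.57/2.2 = 0.2591; g_wv = 0.937/2.2 = 0.4259.
Total gain g = 0.59136.
A = 1/(1 − 0.59136) = 2.45.

2.45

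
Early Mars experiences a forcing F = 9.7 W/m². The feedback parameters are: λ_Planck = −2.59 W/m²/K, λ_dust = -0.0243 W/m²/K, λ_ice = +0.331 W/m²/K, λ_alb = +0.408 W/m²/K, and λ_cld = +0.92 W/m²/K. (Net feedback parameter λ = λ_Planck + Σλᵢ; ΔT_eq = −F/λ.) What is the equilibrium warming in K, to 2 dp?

10.15 K

Net feedback parameter λ = (−2.59) + (-0.0243) + (+0.331) + (+0.408) + (+0.92) = -0.9553 W/m²/K.
ΔT = −F/λ = −9.7/(-0.9553) = 10.15 K.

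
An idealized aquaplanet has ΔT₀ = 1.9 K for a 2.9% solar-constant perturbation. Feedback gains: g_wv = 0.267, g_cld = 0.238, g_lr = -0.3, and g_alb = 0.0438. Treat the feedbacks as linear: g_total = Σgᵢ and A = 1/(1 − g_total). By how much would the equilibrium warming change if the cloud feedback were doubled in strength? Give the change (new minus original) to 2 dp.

1.17 K

Original: g = 0.2488, ΔT = 1.9/(1−0.2488) = 2.5293 K.
With doubled cloud: g' = 0.4868, ΔT' = 1.9/(1−0.4868) = 3.7023 K.
Change = 3.7023 − 2.5293 = 1.17 K.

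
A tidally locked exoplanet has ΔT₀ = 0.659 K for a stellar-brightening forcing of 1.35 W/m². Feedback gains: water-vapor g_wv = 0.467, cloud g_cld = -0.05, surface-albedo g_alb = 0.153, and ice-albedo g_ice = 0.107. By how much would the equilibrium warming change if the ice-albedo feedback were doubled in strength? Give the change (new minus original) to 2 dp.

1.01 K

Original: g = 0.677, ΔT = 0.659/(1−0.677) = 2.0402 K.
With doubled ice-albedo: g' = 0.784, ΔT' = 0.659/(1−0.784) = 3.0509 K.
Change = 3.0509 − 2.0402 = 1.01 K.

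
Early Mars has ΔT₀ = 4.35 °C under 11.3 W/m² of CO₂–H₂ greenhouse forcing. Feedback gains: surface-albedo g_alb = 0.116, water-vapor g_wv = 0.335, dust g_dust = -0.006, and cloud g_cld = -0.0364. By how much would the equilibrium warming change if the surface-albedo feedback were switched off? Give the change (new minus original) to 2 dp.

Original: g = 0.4086, ΔT = 4.35/(1−0.4086) = 7.3554 °C.
Without surface-albedo: g' = 0.2926, ΔT' = 4.35/(1−0.2926) = 6.1493 °C.
Change = 6.1493 − 7.3554 = -1.21 °C.

-1.21 °C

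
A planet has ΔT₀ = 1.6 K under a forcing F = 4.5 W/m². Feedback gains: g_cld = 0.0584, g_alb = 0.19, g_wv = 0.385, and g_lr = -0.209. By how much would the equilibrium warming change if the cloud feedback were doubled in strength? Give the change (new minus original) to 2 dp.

Original: g = 0.4244, ΔT = 1.6/(1−0.4244) = 2.7797 K.
With doubled cloud: g' = 0.4828, ΔT' = 1.6/(1−0.4828) = 3.0936 K.
Change = 3.0936 − 2.7797 = 0.31 K.

0.31 K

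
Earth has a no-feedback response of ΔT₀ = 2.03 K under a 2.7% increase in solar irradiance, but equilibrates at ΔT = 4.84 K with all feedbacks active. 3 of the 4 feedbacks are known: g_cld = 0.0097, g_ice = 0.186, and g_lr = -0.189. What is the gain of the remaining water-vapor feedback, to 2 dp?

Amplification A = ΔT/ΔT₀ = 4.84/2.03 = 2.384.
Total gain g = 1 − 1/A = 1 − 1/2.384 = 0.5805.
Known gains sum to 0.0097 + 0.186 − 0.189 = 0.0067.
g_wv = 0.5805 − 0.0067 = 0.57.

0.57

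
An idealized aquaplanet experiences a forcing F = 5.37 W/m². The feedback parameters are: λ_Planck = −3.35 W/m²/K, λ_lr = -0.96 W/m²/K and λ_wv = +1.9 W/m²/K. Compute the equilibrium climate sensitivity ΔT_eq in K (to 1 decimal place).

2.2 K

Net feedback parameter λ = (−3.35) + (-0.96) + (+1.9) = -2.41 W/m²/K.
ΔT = −F/λ = −5.37/(-2.41) = 2.2 K.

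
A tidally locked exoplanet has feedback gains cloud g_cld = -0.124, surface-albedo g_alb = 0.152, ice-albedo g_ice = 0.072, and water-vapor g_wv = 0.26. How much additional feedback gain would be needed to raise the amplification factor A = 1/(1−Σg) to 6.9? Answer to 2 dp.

Current total gain = 0.36.
Target gain for A = 6.9: g* = 1 − 1/6.9 = 0.8551.
Additional gain needed = 0.8551 − 0.36 = 0.50.

0.50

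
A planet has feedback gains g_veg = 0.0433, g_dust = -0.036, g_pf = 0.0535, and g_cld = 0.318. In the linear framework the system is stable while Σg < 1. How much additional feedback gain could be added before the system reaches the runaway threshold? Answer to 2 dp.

Current total gain = 0.0433 − 0.036 + 0.0535 + 0.318 = 0.3788.
Margin to runaway = 1 − 0.3788 = 0.62.

0.62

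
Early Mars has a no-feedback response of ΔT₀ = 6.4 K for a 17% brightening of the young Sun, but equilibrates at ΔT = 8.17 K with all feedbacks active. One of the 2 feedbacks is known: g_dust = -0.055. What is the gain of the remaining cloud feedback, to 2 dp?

Amplification A = ΔT/ΔT₀ = 8.17/6.4 = 1.277.
Total gain g = 1 − 1/A = 1 − 1/1.277 = 0.2169.
The known gain is -0.055.
g_cld = 0.2169 + 0.055 = 0.27.

0.27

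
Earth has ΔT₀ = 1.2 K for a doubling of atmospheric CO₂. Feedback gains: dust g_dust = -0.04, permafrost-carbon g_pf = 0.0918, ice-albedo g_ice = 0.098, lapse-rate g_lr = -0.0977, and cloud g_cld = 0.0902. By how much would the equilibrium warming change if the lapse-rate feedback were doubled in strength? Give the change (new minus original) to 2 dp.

-0.14 K

Original: g = 0.1423, ΔT = 1.2/(1−0.1423) = 1.3991 K.
With doubled lapse-rate: g' = 0.0446, ΔT' = 1.2/(1−0.0446) = 1.2560 K.
Change = 1.2560 − 1.3991 = -0.14 K.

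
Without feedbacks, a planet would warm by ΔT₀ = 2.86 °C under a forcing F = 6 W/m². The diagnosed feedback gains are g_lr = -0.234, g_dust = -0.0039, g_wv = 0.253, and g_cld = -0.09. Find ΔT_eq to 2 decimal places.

Total gain g = -0.234 − 0.0039 + 0.253 − 0.09 = -0.0749.
Amplification A = 1/(1 + 0.0749) = 0.9303.
ΔT = 2.86 × 0.9303 = 2.66 °C.

2.66 °C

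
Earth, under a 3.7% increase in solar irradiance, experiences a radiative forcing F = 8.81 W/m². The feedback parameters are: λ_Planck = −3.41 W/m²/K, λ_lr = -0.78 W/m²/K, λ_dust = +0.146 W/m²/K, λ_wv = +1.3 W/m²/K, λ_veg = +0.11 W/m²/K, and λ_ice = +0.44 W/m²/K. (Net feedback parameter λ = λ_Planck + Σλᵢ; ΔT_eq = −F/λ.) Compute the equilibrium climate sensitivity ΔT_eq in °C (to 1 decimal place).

4.0 °C

Net feedback parameter λ = (−3.41) + (-0.78) + (+0.146) + (+1.3) + (+0.11) + (+0.44) = -2.194 W/m²/K.
ΔT = −F/λ = −8.81/(-2.194) = 4.0 °C.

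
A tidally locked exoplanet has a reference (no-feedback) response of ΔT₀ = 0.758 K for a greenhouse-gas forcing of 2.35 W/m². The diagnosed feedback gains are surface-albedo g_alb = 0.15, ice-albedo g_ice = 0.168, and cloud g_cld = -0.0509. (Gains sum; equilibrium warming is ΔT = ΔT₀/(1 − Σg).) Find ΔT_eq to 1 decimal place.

Total gain g = 0.15 + 0.168 − 0.0509 = 0.2671.
Amplification A = 1/(1 − 0.2671) = 1.364.
ΔT = 0.758 × 1.364 = 1.0 K.

1.0 K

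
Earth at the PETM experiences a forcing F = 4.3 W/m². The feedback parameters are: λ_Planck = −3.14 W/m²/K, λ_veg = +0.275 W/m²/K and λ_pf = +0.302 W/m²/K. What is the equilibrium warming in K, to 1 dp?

Net feedback parameter λ = (−3.14) + (+0.275) + (+0.302) = -2.563 W/m²/K.
ΔT = −F/λ = −4.3/(-2.563) = 1.7 K.

1.7 K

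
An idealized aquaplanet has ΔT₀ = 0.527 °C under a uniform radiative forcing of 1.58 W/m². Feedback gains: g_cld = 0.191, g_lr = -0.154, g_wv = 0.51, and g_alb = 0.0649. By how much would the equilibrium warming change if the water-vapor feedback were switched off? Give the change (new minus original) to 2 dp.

Original: g = 0.6119, ΔT = 0.527/(1−0.6119) = 1.3579 °C.
Without water-vapor: g' = 0.1019, ΔT' = 0.527/(1−0.1019) = 0.5868 °C.
Change = 0.5868 − 1.3579 = -0.77 °C.

-0.77 °C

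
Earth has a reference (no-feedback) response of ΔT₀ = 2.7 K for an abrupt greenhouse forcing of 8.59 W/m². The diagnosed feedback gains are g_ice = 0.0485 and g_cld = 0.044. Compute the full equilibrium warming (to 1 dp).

3.0 K

Total gain g = 0.0485 + 0.044 = 0.0925.
Amplification A = 1/(1 − 0.0925) = 1.102.
ΔT = 2.7 × 1.102 = 3.0 K.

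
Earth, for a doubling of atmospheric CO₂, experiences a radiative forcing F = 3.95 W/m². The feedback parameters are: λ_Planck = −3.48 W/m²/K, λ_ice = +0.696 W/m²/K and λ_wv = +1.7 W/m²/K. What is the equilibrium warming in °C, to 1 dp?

Net feedback parameter λ = (−3.48) + (+0.696) + (+1.7) = -1.084 W/m²/K.
ΔT = −F/λ = −3.95/(-1.084) = 3.6 °C.

3.6 °C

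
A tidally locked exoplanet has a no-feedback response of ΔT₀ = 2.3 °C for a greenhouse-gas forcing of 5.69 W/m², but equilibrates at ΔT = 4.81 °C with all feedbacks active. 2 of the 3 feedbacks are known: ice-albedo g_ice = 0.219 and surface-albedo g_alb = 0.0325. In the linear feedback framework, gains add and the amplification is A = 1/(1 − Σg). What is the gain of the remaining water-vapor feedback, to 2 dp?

0.27

Amplification A = ΔT/ΔT₀ = 4.81/2.3 = 2.091.
Total gain g = 1 − 1/A = 1 − 1/2.091 = 0.5218.
Known gains sum to 0.219 + 0.0325 = 0.2515.
g_wv = 0.5218 − 0.2515 = 0.27.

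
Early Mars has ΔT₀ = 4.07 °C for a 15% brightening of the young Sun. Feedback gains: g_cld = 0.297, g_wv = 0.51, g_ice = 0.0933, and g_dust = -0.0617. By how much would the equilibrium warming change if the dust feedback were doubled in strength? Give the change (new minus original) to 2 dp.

Original: g = 0.8386, ΔT = 4.07/(1−0.8386) = 25.2169 °C.
With doubled dust: g' = 0.7769, ΔT' = 4.07/(1−0.7769) = 18.2429 °C.
Change = 18.2429 − 25.2169 = -6.97 °C.

-6.97 °C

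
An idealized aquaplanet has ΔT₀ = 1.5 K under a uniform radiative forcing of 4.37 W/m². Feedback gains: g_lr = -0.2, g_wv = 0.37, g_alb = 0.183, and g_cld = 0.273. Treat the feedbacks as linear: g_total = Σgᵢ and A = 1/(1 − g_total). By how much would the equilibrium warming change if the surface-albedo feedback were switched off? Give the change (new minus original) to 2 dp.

-1.32 K

Original: g = 0.626, ΔT = 1.5/(1−0.626) = 4.0107 K.
Without surface-albedo: g' = 0.443, ΔT' = 1.5/(1−0.443) = 2.6930 K.
Change = 2.6930 − 4.0107 = -1.32 K.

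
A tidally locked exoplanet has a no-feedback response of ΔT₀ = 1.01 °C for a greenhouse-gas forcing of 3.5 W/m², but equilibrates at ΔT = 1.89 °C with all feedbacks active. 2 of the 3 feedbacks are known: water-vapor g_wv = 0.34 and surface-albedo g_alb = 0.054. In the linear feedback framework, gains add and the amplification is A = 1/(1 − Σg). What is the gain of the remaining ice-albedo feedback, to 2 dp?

0.07

Amplification A = ΔT/ΔT₀ = 1.89/1.01 = 1.871.
Total gain g = 1 − 1/A = 1 − 1/1.871 = 0.4655.
Known gains sum to 0.34 + 0.054 = 0.394.
g_ice = 0.4655 − 0.394 = 0.07.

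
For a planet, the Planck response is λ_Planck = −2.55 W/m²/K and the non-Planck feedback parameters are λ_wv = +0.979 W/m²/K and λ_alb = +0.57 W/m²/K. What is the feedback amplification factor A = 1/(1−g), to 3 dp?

Convert to gains: g_wv = 0.979/2.55 = 0.3839; g_alb = 0.57/2.55 = 0.2235.
Total gain g = 0.6074.
A = 1/(1 − 0.6074) = 2.547.

2.547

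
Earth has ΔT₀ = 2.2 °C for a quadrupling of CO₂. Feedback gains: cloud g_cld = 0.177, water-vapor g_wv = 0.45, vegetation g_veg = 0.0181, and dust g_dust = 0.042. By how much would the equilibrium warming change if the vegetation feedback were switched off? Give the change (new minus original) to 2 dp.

Original: g = 0.6871, ΔT = 2.2/(1−0.6871) = 7.0310 °C.
Without vegetation: g' = 0.669, ΔT' = 2.2/(1−0.669) = 6.6465 °C.
Change = 6.6465 − 7.0310 = -0.38 °C.

-0.38 °C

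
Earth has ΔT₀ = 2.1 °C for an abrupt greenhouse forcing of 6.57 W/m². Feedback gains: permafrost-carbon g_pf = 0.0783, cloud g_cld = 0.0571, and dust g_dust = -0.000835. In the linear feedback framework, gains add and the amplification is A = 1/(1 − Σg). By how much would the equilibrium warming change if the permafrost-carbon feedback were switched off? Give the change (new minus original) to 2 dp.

Original: g = 0.134565, ΔT = 2.1/(1−0.134565) = 2.4265 °C.
Without permafrost-carbon: g' = 0.056265, ΔT' = 2.1/(1−0.056265) = 2.2252 °C.
Change = 2.2252 − 2.4265 = -0.20 °C.

-0.20 °C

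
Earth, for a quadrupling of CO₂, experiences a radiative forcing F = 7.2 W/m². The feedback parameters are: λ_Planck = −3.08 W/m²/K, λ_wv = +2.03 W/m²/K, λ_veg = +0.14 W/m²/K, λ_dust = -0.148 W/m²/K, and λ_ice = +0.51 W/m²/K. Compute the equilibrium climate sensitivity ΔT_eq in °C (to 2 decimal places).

13.14 °C

Net feedback parameter λ = (−3.08) + (+2.03) + (+0.14) + (-0.148) + (+0.51) = -0.548 W/m²/K.
ΔT = −F/λ = −7.2/(-0.548) = 13.14 °C.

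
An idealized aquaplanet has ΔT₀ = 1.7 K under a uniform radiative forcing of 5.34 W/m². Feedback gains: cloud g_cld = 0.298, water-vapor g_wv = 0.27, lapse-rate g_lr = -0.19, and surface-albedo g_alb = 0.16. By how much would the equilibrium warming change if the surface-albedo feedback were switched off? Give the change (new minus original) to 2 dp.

-0.95 K

Original: g = 0.538, ΔT = 1.7/(1−0.538) = 3.6797 K.
Without surface-albedo: g' = 0.378, ΔT' = 1.7/(1−0.378) = 2.7331 K.
Change = 2.7331 − 3.6797 = -0.95 K.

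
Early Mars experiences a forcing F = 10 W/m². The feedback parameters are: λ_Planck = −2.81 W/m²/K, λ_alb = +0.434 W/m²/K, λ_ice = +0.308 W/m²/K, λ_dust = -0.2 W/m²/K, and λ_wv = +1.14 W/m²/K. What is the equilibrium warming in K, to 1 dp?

Net feedback parameter λ = (−2.81) + (+0.434) + (+0.308) + (-0.2) + (+1.14) = -1.128 W/m²/K.
ΔT = −F/λ = −10/(-1.128) = 8.9 K.

8.9 K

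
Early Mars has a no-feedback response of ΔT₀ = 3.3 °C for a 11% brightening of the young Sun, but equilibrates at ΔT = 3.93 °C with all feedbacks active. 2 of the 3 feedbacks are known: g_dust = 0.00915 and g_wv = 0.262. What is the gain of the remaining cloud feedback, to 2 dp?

Amplification A = ΔT/ΔT₀ = 3.93/3.3 = 1.191.
Total gain g = 1 − 1/A = 1 − 1/1.191 = 0.1604.
Known gains sum to 0.00915 + 0.262 = 0.27115.
g_cld = 0.1604 − 0.27115 = -0.11.

-0.11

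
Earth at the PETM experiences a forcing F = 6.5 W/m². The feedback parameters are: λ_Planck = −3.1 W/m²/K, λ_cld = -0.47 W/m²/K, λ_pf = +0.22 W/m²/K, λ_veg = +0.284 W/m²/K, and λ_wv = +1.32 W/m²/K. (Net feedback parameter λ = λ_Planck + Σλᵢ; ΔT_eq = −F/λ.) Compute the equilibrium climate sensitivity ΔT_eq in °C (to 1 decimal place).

3.7 °C

Net feedback parameter λ = (−3.1) + (-0.47) + (+0.22) + (+0.284) + (+1.32) = -1.746 W/m²/K.
ΔT = −F/λ = −6.5/(-1.746) = 3.7 °C.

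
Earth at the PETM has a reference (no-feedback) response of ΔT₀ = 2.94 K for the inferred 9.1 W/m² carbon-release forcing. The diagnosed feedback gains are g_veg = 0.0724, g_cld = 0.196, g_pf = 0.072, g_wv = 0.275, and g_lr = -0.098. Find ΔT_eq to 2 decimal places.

6.09 K

Total gain g = 0.0724 + 0.196 + 0.072 + 0.275 − 0.098 = 0.5174.
Amplification A = 1/(1 − 0.5174) = 2.072.
ΔT = 2.94 × 2.072 = 6.09 K.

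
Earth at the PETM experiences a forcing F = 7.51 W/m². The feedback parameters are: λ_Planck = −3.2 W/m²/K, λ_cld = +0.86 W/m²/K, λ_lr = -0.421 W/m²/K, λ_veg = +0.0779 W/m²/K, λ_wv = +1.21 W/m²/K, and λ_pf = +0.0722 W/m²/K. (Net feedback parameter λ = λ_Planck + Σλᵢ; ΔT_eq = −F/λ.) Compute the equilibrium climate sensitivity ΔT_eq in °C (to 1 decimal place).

5.4 °C

Net feedback parameter λ = (−3.2) + (+0.86) + (-0.421) + (+0.0779) + (+1.21) + (+0.0722) = -1.4009 W/m²/K.
ΔT = −F/λ = −7.51/(-1.4009) = 5.4 °C.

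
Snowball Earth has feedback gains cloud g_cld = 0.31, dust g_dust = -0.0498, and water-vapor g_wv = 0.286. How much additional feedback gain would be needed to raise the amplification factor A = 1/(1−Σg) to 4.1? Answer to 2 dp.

0.21

Current total gain = 0.5462.
Target gain for A = 4.1: g* = 1 − 1/4.1 = 0.7561.
Additional gain needed = 0.7561 − 0.5462 = 0.21.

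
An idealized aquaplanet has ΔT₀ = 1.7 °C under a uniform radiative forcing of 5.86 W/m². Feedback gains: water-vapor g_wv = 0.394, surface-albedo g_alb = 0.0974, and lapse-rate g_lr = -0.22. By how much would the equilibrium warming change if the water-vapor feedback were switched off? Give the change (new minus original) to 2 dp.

Original: g = 0.2714, ΔT = 1.7/(1−0.2714) = 2.3332 °C.
Without water-vapor: g' = -0.1226, ΔT' = 1.7/(1+0.1226) = 1.5143 °C.
Change = 1.5143 − 2.3332 = -0.82 °C.

-0.82 °C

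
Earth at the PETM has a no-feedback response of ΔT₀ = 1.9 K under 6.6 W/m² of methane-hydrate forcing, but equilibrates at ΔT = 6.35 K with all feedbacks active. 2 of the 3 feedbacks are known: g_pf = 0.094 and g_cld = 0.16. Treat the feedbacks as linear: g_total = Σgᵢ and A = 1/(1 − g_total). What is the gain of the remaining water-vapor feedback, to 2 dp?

0.45

Amplification A = ΔT/ΔT₀ = 6.35/1.9 = 3.342.
Total gain g = 1 − 1/A = 1 − 1/3.342 = 0.7008.
Known gains sum to 0.094 + 0.16 = 0.254.
g_wv = 0.7008 − 0.254 = 0.45.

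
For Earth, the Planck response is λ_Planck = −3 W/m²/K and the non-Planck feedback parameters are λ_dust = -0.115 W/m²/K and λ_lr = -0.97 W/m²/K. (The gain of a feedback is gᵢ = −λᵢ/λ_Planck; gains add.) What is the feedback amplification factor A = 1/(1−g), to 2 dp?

0.73

Convert to gains: g_dust = -0.115/3 = -0.03833; g_lr = -0.97/3 = -0.3233.
Total gain g = -0.36163.
A = 1/(1 + 0.36163) = 0.73.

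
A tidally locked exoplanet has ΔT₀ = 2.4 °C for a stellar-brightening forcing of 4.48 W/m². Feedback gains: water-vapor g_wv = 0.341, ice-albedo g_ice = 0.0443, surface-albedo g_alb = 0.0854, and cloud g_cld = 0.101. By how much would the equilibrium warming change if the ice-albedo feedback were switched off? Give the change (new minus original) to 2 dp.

-0.53 °C

Original: g = 0.5717, ΔT = 2.4/(1−0.5717) = 5.6035 °C.
Without ice-albedo: g' = 0.5274, ΔT' = 2.4/(1−0.5274) = 5.0783 °C.
Change = 5.0783 − 5.6035 = -0.53 °C.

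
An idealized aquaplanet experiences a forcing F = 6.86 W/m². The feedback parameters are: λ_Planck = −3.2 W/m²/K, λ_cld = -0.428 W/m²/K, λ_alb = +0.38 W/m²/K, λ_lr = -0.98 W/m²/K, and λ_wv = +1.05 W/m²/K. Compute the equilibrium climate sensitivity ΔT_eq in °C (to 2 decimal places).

Net feedback parameter λ = (−3.2) + (-0.428) + (+0.38) + (-0.98) + (+1.05) = -3.178 W/m²/K.
ΔT = −F/λ = −6.86/(-3.178) = 2.16 °C.

2.16 °C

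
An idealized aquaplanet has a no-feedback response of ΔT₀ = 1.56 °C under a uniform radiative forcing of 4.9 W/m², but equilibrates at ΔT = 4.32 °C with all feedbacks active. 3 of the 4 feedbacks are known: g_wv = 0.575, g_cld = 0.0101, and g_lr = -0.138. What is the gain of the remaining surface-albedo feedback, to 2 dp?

Amplification A = ΔT/ΔT₀ = 4.32/1.56 = 2.769.
Total gain g = 1 − 1/A = 1 − 1/2.769 = 0.6389.
Known gains sum to 0.575 + 0.0101 − 0.138 = 0.4471.
g_alb = 0.6389 − 0.4471 = 0.19.

0.19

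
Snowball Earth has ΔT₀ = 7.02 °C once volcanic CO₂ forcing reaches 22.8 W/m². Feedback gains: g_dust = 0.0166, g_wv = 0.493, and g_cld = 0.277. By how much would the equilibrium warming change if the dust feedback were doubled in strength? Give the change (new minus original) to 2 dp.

2.77 °C

Original: g = 0.7866, ΔT = 7.02/(1−0.7866) = 32.8960 °C.
With doubled dust: g' = 0.8032, ΔT' = 7.02/(1−0.8032) = 35.6707 °C.
Change = 35.6707 − 32.8960 = 2.77 °C.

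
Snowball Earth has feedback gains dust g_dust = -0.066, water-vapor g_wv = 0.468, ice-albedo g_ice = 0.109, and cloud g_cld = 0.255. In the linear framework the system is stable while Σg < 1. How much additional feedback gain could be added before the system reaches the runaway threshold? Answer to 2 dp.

0.23

Current total gain = -0.066 + 0.468 + 0.109 + 0.255 = 0.766.
Margin to runaway = 1 − 0.766 = 0.23.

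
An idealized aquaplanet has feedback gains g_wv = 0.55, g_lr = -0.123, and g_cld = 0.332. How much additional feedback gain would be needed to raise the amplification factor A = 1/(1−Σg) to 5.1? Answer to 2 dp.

0.04

Current total gain = 0.759.
Target gain for A = 5.1: g* = 1 − 1/5.1 = 0.8039.
Additional gain needed = 0.8039 − 0.759 = 0.04.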